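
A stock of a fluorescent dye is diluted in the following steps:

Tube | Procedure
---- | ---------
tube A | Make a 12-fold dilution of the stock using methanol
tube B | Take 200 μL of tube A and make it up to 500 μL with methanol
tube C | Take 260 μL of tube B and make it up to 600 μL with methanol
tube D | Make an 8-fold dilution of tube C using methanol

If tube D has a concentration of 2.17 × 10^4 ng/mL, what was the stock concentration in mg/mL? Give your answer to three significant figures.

Step 1: 12-fold → factor 12
Step 2: 200 μL brought to 500 μL → factor 500/200 = 2.5
Step 3: 260 μL brought to 600 μL → factor 600/260 = 2.3077
Step 4: 8-fold → factor 8
Overall dilution factor = 12 × 2.5 × 2.3077 × 8 = 553.85
Stock = 2.17 × 10^4 ng/mL × 553.85 = 1.202 × 10^7 ng/mL = 12.0 mg/mL

12.0 mg/mL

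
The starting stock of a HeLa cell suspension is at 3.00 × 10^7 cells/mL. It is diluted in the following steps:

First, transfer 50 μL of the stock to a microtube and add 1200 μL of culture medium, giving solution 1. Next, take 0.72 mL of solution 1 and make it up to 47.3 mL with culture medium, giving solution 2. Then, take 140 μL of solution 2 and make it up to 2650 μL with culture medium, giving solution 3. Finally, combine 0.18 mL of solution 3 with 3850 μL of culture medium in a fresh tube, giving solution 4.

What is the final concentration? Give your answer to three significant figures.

43.1 cells/mL

Step 1: 50 μL + 1200 μL = 1250 μL total → factor 1250/50 = 25
Step 2: 0.72 mL brought to 47.3 mL → factor 47.3/0.72 = 65.694
Step 3: 140 μL brought to 2650 μL → factor 2650/140 = 18.929
Step 4: 0.18 mL + 3850 μL = 4.03 mL total → factor 4.03/0.18 = 22.389
Overall dilution factor = 25 × 65.694 × 18.929 × 22.389 = 6.9602 × 10^5
Final = 3.00 × 10^7 cells/mL / 6.9602 × 10^5 = 43.1 cells/mL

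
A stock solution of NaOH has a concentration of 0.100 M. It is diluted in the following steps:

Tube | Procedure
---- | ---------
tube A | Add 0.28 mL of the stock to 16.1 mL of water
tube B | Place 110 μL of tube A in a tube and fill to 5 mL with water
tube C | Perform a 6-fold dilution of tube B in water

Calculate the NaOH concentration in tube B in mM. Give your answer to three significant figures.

0.0376 mM

Step 1: 0.28 mL + 16.1 mL = 16.38 mL total → factor 16.38/0.28 = 58.5
Step 2: 110 μL brought to 5 mL → factor 5000/110 = 45.455
Dilution factor through tube B = 58.5 × 45.455 = 2659.1
[tube B] = 0.100 M / 2659.1 = 3.761 × 10^-5 M = 0.0376 mM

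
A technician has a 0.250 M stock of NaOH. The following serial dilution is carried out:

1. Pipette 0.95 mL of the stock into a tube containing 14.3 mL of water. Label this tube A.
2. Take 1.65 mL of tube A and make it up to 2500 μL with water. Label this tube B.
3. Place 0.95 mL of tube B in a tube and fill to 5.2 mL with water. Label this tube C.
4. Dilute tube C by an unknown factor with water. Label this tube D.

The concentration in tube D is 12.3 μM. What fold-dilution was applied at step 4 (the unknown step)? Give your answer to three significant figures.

153-fold

Step 1: 0.95 mL + 14.3 mL = 15.25 mL total → factor 15.25/0.95 = 16.053
Step 2: 1.65 mL brought to 2500 μL → factor 2.5/1.65 = 1.5152
Step 3: 0.95 mL brought to 5.2 mL → factor 5.2/0.95 = 5.4737
Step 4: unknown factor x
Product of known-step factors = 133.13
Overall factor = 0.250 M / (12.3 μM) = 20325
x = 20325 / 133.13 = 153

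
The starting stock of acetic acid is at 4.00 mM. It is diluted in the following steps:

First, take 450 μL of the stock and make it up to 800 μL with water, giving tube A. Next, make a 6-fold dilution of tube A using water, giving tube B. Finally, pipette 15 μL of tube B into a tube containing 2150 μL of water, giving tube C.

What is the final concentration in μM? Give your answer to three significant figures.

2.60 μM

Step 1: 450 μL brought to 800 μL → factor 800/450 = 1.7778
Step 2: 6-fold → factor 6
Step 3: 15 μL + 2150 μL = 2165 μL total → factor 2165/15 = 144.33
Overall dilution factor = 1.7778 × 6 × 144.33 = 1539.6
Final = 4.00 mM / 1539.6 = 0.002598 mM = 2.60 μM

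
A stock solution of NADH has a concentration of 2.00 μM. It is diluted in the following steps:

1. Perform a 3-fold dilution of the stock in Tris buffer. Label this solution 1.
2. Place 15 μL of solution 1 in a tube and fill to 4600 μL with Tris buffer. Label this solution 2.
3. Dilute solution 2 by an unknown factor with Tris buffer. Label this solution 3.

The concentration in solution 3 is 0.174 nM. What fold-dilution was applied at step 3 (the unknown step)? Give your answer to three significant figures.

Step 1: 3-fold → factor 3
Step 2: 15 μL brought to 4600 μL → factor 4600/15 = 306.67
Step 3: unknown factor x
Product of known-step factors = 920
Overall factor = 2.00 μM / (0.174 nM) = 11494
x = 11494 / 920 = 12.5

12.5-fold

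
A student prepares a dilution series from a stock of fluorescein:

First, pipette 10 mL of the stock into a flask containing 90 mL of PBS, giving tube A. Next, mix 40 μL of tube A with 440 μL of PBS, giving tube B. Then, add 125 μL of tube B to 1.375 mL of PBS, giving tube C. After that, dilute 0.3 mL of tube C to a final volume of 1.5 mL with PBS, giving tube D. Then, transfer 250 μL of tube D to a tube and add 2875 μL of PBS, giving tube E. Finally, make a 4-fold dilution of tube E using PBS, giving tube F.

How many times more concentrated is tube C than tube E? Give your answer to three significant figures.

62.5

Step 1: 10 mL + 90 mL = 100 mL total → factor 100/10 = 10
Step 2: 40 μL + 440 μL = 480 μL total → factor 480/40 = 12
Step 3: 125 μL + 1.375 mL = 1500 μL total → factor 1500/125 = 12
Step 4: 0.3 mL brought to 1.5 mL → factor 1.5/0.3 = 5
Step 5: 250 μL + 2875 μL = 3125 μL total → factor 3125/250 = 12.5
Dilution factor to tube C = 1440; to tube E = 90000
[tube C]/[tube E] = (factor to tube E)/(factor to tube C) = 90000/1440 = 62.5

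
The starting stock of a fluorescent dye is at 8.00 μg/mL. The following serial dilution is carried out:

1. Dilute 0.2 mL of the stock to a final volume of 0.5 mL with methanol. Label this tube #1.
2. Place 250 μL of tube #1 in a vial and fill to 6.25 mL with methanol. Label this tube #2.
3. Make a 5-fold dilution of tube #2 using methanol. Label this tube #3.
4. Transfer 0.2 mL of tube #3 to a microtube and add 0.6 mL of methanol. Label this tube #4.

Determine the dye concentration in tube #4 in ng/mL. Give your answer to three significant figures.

6.40 ng/mL

Step 1: 0.2 mL brought to 0.5 mL → factor 0.5/0.2 = 2.5
Step 2: 250 μL brought to 6.25 mL → factor 6250/250 = 25
Step 3: 5-fold → factor 5
Step 4: 0.2 mL + 0.6 mL = 0.8 mL total → factor 0.8/0.2 = 4
Overall dilution factor = 2.5 × 25 × 5 × 4 = 1250
Final = 8.00 μg/mL / 1250 = 0.006400 μg/mL = 6.40 ng/mL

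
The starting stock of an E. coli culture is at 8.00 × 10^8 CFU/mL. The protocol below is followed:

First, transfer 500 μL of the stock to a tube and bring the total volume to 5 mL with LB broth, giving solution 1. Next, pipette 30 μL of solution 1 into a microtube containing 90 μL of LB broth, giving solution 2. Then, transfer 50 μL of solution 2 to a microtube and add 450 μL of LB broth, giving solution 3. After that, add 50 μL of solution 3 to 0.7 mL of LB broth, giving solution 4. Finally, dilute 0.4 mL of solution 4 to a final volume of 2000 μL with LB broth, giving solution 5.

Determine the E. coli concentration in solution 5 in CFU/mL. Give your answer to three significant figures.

Step 1: 500 μL brought to 5 mL → factor 5000/500 = 10
Step 2: 30 μL + 90 μL = 120 μL total → factor 120/30 = 4
Step 3: 50 μL + 450 μL = 500 μL total → factor 500/50 = 10
Step 4: 50 μL + 0.7 mL = 750 μL total → factor 750/50 = 15
Step 5: 0.4 mL brought to 2000 μL → factor 2/0.4 = 5
Overall dilution factor = 10 × 4 × 10 × 15 × 5 = 30000
Final = 8.00 × 10^8 CFU/mL / 30000 = 2.67 × 10^4 CFU/mL

2.67 × 10^4 CFU/mL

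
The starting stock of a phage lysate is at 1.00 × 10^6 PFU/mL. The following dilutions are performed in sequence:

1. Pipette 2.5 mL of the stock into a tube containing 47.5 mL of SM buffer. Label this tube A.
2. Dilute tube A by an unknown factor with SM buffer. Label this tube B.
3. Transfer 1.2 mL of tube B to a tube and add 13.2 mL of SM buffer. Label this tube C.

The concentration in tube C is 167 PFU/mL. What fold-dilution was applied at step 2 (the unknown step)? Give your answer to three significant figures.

25.0-fold

Step 1: 2.5 mL + 47.5 mL = 50 mL total → factor 50/2.5 = 20
Step 2: unknown factor x
Step 3: 1.2 mL + 13.2 mL = 14.4 mL total → factor 14.4/1.2 = 12
Product of known-step factors = 240
Overall factor = 1.00 × 10^6 PFU/mL / (167 PFU/mL) = 5988
x = 5988 / 240 = 25.0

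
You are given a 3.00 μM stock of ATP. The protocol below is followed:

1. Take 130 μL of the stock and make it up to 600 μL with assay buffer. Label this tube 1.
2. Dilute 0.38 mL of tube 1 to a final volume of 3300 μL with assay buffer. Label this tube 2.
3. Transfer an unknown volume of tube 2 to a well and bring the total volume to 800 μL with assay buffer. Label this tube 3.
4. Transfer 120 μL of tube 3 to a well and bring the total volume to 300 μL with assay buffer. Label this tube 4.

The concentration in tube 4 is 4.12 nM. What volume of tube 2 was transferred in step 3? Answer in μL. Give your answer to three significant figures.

Step 1: 130 μL brought to 600 μL → factor 600/130 = 4.6154
Step 2: 0.38 mL brought to 3300 μL → factor 3.3/0.38 = 8.6842
Step 3: v brought to 800 μL → factor = 800 μL/v
Step 4: 120 μL brought to 300 μL → factor 300/120 = 2.5
Product of known-step factors = 100.2
Overall factor = 3.00 μM / (4.12 nM) = 728.16
Step-3 factor = 728.16 / 100.2 = 7.2668
v = 800 μL / 7.2668 = 110 μL

110 μL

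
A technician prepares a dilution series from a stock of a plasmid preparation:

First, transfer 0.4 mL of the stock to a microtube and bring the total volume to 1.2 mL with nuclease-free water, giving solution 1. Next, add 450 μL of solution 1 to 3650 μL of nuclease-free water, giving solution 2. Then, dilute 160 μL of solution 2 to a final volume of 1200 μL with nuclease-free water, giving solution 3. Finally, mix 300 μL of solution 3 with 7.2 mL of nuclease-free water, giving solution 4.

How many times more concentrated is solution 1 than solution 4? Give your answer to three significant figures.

1.71 × 10^3

Step 1: 0.4 mL brought to 1.2 mL → factor 1.2/0.4 = 3
Step 2: 450 μL + 3650 μL = 4100 μL total → factor 4100/450 = 9.1111
Step 3: 160 μL brought to 1200 μL → factor 1200/160 = 7.5
Step 4: 300 μL + 7.2 mL = 7500 μL total → factor 7500/300 = 25
Dilution factor to solution 1 = 3; to solution 4 = 5125
[solution 1]/[solution 4] = (factor to solution 4)/(factor to solution 1) = 5125/3 = 1.71 × 10^3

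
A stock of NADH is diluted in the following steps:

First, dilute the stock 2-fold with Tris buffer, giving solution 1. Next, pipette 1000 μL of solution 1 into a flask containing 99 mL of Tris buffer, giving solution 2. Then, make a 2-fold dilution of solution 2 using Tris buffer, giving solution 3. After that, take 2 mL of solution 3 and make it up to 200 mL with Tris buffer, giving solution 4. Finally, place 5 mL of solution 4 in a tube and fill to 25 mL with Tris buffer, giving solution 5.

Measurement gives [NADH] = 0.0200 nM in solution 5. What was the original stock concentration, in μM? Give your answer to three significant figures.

4.00 μM

Step 1: 2-fold → factor 2
Step 2: 1000 μL + 99 mL = 1 × 10^5 μL total → factor 1 × 10^5/1000 = 100
Step 3: 2-fold → factor 2
Step 4: 2 mL brought to 200 mL → factor 200/2 = 100
Step 5: 5 mL brought to 25 mL → factor 25/5 = 5
Overall dilution factor = 2 × 100 × 2 × 100 × 5 = 2 × 10^5
Stock = 0.0200 nM × 2 × 10^5 = 4000 nM = 4.00 μM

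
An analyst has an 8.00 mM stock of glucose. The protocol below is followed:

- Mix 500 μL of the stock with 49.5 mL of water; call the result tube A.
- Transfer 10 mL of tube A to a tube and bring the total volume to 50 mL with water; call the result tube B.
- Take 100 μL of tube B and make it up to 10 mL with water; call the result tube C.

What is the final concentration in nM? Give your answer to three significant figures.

Step 1: 500 μL + 49.5 mL = 50000 μL total → factor 50000/500 = 100
Step 2: 10 mL brought to 50 mL → factor 50/10 = 5
Step 3: 100 μL brought to 10 mL → factor 10000/100 = 100
Overall dilution factor = 100 × 5 × 100 = 50000
Final = 8.00 mM / 50000 = 0.0001600 mM = 160 nM

160 nM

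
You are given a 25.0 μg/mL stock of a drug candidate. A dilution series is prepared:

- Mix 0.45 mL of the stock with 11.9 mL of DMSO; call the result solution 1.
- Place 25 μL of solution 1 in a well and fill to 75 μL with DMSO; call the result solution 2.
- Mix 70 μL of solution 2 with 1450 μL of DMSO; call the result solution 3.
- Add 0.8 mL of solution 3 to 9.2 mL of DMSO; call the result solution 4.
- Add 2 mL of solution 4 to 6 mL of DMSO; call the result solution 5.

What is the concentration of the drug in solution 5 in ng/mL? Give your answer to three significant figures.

Step 1: 0.45 mL + 11.9 mL = 12.35 mL total → factor 12.35/0.45 = 27.444
Step 2: 25 μL brought to 75 μL → factor 75/25 = 3
Step 3: 70 μL + 1450 μL = 1520 μL total → factor 1520/70 = 21.714
Step 4: 0.8 mL + 9.2 mL = 10 mL total → factor 10/0.8 = 12.5
Step 5: 2 mL + 6 mL = 8 mL total → factor 8/2 = 4
Overall dilution factor = 27.444 × 3 × 21.714 × 12.5 × 4 = 89390
Final = 25.0 μg/mL / 89390 = 0.0002797 μg/mL = 0.280 ng/mL

0.280 ng/mL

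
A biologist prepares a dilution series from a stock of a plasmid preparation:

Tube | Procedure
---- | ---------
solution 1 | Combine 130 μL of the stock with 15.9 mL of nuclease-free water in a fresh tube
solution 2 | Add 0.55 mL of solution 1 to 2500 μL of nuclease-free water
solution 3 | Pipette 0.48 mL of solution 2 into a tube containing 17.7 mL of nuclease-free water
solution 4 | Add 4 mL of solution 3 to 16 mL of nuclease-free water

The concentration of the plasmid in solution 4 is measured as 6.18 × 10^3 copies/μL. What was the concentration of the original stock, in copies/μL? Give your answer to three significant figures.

Step 1: 130 μL + 15.9 mL = 16030 μL total → factor 16030/130 = 123.31
Step 2: 0.55 mL + 2500 μL = 3.05 mL total → factor 3.05/0.55 = 5.5455
Step 3: 0.48 mL + 17.7 mL = 18.18 mL total → factor 18.18/0.48 = 37.875
Step 4: 4 mL + 16 mL = 20 mL total → factor 20/4 = 5
Overall dilution factor = 123.31 × 5.5455 × 37.875 × 5 = 1.2949 × 10^5
Stock = 6.18 × 10^3 copies/μL × 1.2949 × 10^5 = 8.00 × 10^8 copies/μL

8.00 × 10^8 copies/μL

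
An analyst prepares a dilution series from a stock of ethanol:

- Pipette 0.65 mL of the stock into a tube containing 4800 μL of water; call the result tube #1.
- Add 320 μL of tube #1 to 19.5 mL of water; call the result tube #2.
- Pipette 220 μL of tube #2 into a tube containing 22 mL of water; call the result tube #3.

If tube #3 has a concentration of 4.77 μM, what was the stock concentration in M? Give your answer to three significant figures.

Step 1: 0.65 mL + 4800 μL = 5.45 mL total → factor 5.45/0.65 = 8.3846
Step 2: 320 μL + 19.5 mL = 19820 μL total → factor 19820/320 = 61.938
Step 3: 220 μL + 22 mL = 22220 μL total → factor 22220/220 = 101
Overall dilution factor = 8.3846 × 61.938 × 101 = 52452
Stock = 4.77 μM × 52452 = 2.502 × 10^5 μM = 0.250 M

0.250 M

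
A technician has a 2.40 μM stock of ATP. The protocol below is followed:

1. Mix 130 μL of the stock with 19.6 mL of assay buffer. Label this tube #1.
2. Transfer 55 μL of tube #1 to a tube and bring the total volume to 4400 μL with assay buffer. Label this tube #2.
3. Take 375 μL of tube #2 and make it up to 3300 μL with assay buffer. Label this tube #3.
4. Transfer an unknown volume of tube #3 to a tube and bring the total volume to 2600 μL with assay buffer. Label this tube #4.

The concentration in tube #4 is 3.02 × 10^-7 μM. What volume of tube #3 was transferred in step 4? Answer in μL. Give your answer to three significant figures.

35.0 μL

Step 1: 130 μL + 19.6 mL = 19730 μL total → factor 19730/130 = 151.77
Step 2: 55 μL brought to 4400 μL → factor 4400/55 = 80
Step 3: 375 μL brought to 3300 μL → factor 3300/375 = 8.8
Step 4: v brought to 2600 μL → factor = 2600 μL/v
Product of known-step factors = 1.0685 × 10^5
Overall factor = 2.40 μM / (3.02 × 10^-7 μM) = 7.947 × 10^6
Step-4 factor = 7.947 × 10^6 / 1.0685 × 10^5 = 74.379
v = 2600 μL / 74.379 = 35.0 μL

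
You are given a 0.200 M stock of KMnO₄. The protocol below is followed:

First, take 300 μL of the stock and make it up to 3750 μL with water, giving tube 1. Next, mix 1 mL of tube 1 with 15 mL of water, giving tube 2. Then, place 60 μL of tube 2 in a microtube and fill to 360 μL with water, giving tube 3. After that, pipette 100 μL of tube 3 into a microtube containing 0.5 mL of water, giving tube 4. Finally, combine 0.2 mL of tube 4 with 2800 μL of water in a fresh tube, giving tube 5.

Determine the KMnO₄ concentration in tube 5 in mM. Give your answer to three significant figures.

0.00185 mM

Step 1: 300 μL brought to 3750 μL → factor 3750/300 = 12.5
Step 2: 1 mL + 15 mL = 16 mL total → factor 16/1 = 16
Step 3: 60 μL brought to 360 μL → factor 360/60 = 6
Step 4: 100 μL + 0.5 mL = 600 μL total → factor 600/100 = 6
Step 5: 0.2 mL + 2800 μL = 3 mL total → factor 3/0.2 = 15
Overall dilution factor = 12.5 × 16 × 6 × 6 × 15 = 1.08 × 10^5
Final = 0.200 M / 1.08 × 10^5 = 1.852 × 10^-6 M = 0.00185 mM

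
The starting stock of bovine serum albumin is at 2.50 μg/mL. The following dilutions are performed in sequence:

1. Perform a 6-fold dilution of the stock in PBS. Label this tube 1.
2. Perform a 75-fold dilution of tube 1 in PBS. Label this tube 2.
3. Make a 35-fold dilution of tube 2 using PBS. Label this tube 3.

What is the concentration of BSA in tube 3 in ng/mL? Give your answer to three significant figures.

Step 1: 6-fold → factor 6
Step 2: 75-fold → factor 75
Step 3: 35-fold → factor 35
Overall dilution factor = 6 × 75 × 35 = 15750
Final = 2.50 μg/mL / 15750 = 0.0001587 μg/mL = 0.159 ng/mL

0.159 ng/mL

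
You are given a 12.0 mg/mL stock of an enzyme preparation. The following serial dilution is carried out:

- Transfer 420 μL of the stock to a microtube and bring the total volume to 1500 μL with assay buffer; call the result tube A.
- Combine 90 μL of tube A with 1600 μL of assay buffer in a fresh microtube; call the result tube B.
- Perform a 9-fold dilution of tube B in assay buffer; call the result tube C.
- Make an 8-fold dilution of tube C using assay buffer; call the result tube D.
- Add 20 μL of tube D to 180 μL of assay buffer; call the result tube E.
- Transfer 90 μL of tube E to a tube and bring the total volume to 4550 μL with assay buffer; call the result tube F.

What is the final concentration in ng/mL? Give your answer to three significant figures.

Step 1: 420 μL brought to 1500 μL → factor 1500/420 = 3.5714
Step 2: 90 μL + 1600 μL = 1690 μL total → factor 1690/90 = 18.778
Step 3: 9-fold → factor 9
Step 4: 8-fold → factor 8
Step 5: 20 μL + 180 μL = 200 μL total → factor 200/20 = 10
Step 6: 90 μL brought to 4550 μL → factor 4550/90 = 50.556
Overall dilution factor = 3.5714 × 18.778 × 9 × 8 × 10 × 50.556 = 2.4411 × 10^6
Final = 12.0 mg/mL / 2.4411 × 10^6 = 4.916 × 10^-6 mg/mL = 4.92 ng/mL

4.92 ng/mL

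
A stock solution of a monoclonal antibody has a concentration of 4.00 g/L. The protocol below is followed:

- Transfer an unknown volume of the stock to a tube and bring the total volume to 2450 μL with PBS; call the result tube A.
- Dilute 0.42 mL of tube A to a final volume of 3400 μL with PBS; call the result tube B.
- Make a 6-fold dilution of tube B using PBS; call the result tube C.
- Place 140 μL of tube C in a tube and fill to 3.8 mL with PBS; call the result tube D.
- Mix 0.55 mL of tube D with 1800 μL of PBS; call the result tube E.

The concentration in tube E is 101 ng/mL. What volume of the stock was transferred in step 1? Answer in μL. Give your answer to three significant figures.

348 μL

Step 1: v brought to 2450 μL → factor = 2450 μL/v
Step 2: 0.42 mL brought to 3400 μL → factor 3.4/0.42 = 8.0952
Step 3: 6-fold → factor 6
Step 4: 140 μL brought to 3.8 mL → factor 3800/140 = 27.143
Step 5: 0.55 mL + 1800 μL = 2.35 mL total → factor 2.35/0.55 = 4.2727
Product of known-step factors = 5633
Overall factor = 4.00 g/L / (101 ng/mL) = 39604
Step-1 factor = 39604 / 5633 = 7.0307
v = 2450 μL / 7.0307 = 348 μL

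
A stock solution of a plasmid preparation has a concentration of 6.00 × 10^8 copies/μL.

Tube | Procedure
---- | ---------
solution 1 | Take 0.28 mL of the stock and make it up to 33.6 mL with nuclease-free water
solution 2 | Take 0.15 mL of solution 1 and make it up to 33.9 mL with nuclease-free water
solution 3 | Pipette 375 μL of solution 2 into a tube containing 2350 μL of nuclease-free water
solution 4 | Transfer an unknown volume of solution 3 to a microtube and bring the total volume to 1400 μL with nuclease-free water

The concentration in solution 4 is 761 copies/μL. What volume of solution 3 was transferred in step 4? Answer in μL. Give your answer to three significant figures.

350 μL

Step 1: 0.28 mL brought to 33.6 mL → factor 33.6/0.28 = 120
Step 2: 0.15 mL brought to 33.9 mL → factor 33.9/0.15 = 226
Step 3: 375 μL + 2350 μL = 2725 μL total → factor 2725/375 = 7.2667
Step 4: v brought to 1400 μL → factor = 1400 μL/v
Product of known-step factors = 1.9707 × 10^5
Overall factor = 6.00 × 10^8 copies/μL / (761 copies/μL) = 7.8844 × 10^5
Step-4 factor = 7.8844 × 10^5 / 1.9707 × 10^5 = 4.0008
v = 1400 μL / 4.0008 = 350 μL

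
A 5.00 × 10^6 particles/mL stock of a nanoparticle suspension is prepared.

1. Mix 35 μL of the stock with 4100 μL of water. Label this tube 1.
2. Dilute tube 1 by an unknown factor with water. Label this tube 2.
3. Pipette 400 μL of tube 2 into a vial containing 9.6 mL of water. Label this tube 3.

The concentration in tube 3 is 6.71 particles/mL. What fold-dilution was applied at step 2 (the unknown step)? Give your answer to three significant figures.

252-fold

Step 1: 35 μL + 4100 μL = 4135 μL total → factor 4135/35 = 118.14
Step 2: unknown factor x
Step 3: 400 μL + 9.6 mL = 10000 μL total → factor 10000/400 = 25
Product of known-step factors = 2953.6
Overall factor = 5.00 × 10^6 particles/mL / (6.71 particles/mL) = 7.4516 × 10^5
x = 7.4516 × 10^5 / 2953.6 = 252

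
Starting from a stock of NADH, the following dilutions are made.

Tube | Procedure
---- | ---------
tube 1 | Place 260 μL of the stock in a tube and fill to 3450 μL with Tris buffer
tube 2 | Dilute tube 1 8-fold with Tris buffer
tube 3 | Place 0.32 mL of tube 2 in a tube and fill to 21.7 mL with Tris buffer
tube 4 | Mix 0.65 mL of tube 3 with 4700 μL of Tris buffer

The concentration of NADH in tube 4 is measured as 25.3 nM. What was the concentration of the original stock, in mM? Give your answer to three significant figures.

Step 1: 260 μL brought to 3450 μL → factor 3450/260 = 13.269
Step 2: 8-fold → factor 8
Step 3: 0.32 mL brought to 21.7 mL → factor 21.7/0.32 = 67.812
Step 4: 0.65 mL + 4700 μL = 5.35 mL total → factor 5.35/0.65 = 8.2308
Overall dilution factor = 13.269 × 8 × 67.812 × 8.2308 = 59250
Stock = 25.3 nM × 59250 = 1.499 × 10^6 nM = 1.50 mM

1.50 mM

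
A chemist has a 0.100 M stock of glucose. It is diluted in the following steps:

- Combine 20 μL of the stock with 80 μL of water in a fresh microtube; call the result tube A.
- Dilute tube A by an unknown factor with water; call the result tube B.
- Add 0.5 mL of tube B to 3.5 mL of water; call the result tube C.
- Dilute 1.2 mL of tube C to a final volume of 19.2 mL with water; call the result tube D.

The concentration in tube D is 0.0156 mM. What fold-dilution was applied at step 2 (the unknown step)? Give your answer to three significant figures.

10.0-fold

Step 1: 20 μL + 80 μL = 100 μL total → factor 100/20 = 5
Step 2: unknown factor x
Step 3: 0.5 mL + 3.5 mL = 4 mL total → factor 4/0.5 = 8
Step 4: 1.2 mL brought to 19.2 mL → factor 19.2/1.2 = 16
Product of known-step factors = 640
Overall factor = 0.100 M / (0.0156 mM) = 6410.3
x = 6410.3 / 640 = 10.0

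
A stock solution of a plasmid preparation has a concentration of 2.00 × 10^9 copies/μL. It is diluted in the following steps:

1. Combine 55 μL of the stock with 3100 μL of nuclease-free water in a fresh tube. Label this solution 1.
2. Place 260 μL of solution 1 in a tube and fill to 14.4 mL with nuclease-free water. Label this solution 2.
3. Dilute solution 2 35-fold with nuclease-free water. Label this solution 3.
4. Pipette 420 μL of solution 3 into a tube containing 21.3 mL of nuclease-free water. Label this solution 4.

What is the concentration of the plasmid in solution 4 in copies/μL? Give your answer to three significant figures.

348 copies/μL

Step 1: 55 μL + 3100 μL = 3155 μL total → factor 3155/55 = 57.364
Step 2: 260 μL brought to 14.4 mL → factor 14400/260 = 55.385
Step 3: 35-fold → factor 35
Step 4: 420 μL + 21.3 mL = 21720 μL total → factor 21720/420 = 51.714
Overall dilution factor = 57.364 × 55.385 × 35 × 51.714 = 5.7505 × 10^6
Final = 2.00 × 10^9 copies/μL / 5.7505 × 10^6 = 348 copies/μL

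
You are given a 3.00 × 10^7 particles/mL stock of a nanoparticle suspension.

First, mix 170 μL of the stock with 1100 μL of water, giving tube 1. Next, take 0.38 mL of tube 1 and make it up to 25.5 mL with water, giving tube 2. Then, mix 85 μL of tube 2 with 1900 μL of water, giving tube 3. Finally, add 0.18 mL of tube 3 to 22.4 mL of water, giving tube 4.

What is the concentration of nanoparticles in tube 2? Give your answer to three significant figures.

5.98 × 10^4 particles/mL

Step 1: 170 μL + 1100 μL = 1270 μL total → factor 1270/170 = 7.4706
Step 2: 0.38 mL brought to 25.5 mL → factor 25.5/0.38 = 67.105
Dilution factor through tube 2 = 7.4706 × 67.105 = 501.32
[tube 2] = 3.00 × 10^7 particles/mL / 501.32 = 5.98 × 10^4 particles/mL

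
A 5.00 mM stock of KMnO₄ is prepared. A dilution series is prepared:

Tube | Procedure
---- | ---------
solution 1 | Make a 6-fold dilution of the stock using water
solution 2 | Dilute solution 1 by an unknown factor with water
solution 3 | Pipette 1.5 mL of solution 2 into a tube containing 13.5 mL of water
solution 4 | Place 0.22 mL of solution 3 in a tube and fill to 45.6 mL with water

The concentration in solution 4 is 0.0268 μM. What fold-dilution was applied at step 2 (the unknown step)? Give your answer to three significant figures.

15.0-fold

Step 1: 6-fold → factor 6
Step 2: unknown factor x
Step 3: 1.5 mL + 13.5 mL = 15 mL total → factor 15/1.5 = 10
Step 4: 0.22 mL brought to 45.6 mL → factor 45.6/0.22 = 207.27
Product of known-step factors = 12436
Overall factor = 5.00 mM / (0.0268 μM) = 1.8657 × 10^5
x = 1.8657 × 10^5 / 12436 = 15.0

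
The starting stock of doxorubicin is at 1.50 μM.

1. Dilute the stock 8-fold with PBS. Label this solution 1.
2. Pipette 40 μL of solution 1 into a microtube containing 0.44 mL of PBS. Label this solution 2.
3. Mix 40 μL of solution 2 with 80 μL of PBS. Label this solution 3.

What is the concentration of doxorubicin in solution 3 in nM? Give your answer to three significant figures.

Step 1: 8-fold → factor 8
Step 2: 40 μL + 0.44 mL = 480 μL total → factor 480/40 = 12
Step 3: 40 μL + 80 μL = 120 μL total → factor 120/40 = 3
Overall dilution factor = 8 × 12 × 3 = 288
Final = 1.50 μM / 288 = 0.005208 μM = 5.21 nM

5.21 nM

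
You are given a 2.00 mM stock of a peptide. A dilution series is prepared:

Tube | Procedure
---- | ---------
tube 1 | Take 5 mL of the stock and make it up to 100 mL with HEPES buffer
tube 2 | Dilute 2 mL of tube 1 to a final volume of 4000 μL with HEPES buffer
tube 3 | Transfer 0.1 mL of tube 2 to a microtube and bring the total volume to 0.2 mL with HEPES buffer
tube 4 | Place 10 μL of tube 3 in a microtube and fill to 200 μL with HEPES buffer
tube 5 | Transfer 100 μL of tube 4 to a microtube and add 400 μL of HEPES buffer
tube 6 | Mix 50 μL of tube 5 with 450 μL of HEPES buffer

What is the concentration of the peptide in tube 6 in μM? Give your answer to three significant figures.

0.0250 μM

Step 1: 5 mL brought to 100 mL → factor 100/5 = 20
Step 2: 2 mL brought to 4000 μL → factor 4/2 = 2
Step 3: 0.1 mL brought to 0.2 mL → factor 0.2/0.1 = 2
Step 4: 10 μL brought to 200 μL → factor 200/10 = 20
Step 5: 100 μL + 400 μL = 500 μL total → factor 500/100 = 5
Step 6: 50 μL + 450 μL = 500 μL total → factor 500/50 = 10
Overall dilution factor = 20 × 2 × 2 × 20 × 5 × 10 = 80000
Final = 2.00 mM / 80000 = 2.500 × 10^-5 mM = 0.0250 μM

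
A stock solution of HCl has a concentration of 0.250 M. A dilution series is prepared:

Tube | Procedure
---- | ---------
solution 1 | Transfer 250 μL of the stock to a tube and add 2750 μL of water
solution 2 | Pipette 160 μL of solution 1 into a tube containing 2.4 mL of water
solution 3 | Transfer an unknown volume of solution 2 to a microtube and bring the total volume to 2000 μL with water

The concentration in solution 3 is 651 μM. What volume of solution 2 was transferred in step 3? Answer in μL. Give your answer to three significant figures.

1.00 × 10^3 μL

Step 1: 250 μL + 2750 μL = 3000 μL total → factor 3000/250 = 12
Step 2: 160 μL + 2.4 mL = 2560 μL total → factor 2560/160 = 16
Step 3: v brought to 2000 μL → factor = 2000 μL/v
Product of known-step factors = 192
Overall factor = 0.250 M / (651 μM) = 384.02
Step-3 factor = 384.02 / 192 = 2.0001
v = 2000 μL / 2.0001 = 1.00 × 10^3 μL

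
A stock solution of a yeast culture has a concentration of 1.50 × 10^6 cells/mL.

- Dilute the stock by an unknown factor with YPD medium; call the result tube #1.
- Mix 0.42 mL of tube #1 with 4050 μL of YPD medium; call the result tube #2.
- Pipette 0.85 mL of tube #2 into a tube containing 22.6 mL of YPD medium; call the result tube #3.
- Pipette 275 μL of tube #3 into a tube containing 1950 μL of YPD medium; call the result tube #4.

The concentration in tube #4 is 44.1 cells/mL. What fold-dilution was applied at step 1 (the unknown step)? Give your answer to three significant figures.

14.3-fold

Step 1: unknown factor x
Step 2: 0.42 mL + 4050 μL = 4.47 mL total → factor 4.47/0.42 = 10.643
Step 3: 0.85 mL + 22.6 mL = 23.45 mL total → factor 23.45/0.85 = 27.588
Step 4: 275 μL + 1950 μL = 2225 μL total → factor 2225/275 = 8.0909
Product of known-step factors = 2375.6
Overall factor = 1.50 × 10^6 cells/mL / (44.1 cells/mL) = 34014
x = 34014 / 2375.6 = 14.3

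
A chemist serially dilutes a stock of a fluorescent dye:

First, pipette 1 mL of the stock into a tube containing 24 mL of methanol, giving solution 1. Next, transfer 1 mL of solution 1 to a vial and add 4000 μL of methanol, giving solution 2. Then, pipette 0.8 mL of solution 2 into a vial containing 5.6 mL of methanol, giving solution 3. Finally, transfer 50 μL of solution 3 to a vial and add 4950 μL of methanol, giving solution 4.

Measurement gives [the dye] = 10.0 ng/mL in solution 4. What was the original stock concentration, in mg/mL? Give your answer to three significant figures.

1.00 mg/mL

Step 1: 1 mL + 24 mL = 25 mL total → factor 25/1 = 25
Step 2: 1 mL + 4000 μL = 5 mL total → factor 5/1 = 5
Step 3: 0.8 mL + 5.6 mL = 6.4 mL total → factor 6.4/0.8 = 8
Step 4: 50 μL + 4950 μL = 5000 μL total → factor 5000/50 = 100
Overall dilution factor = 25 × 5 × 8 × 100 = 1 × 10^5
Stock = 10.0 ng/mL × 1 × 10^5 = 1.000 × 10^6 ng/mL = 1.00 mg/mL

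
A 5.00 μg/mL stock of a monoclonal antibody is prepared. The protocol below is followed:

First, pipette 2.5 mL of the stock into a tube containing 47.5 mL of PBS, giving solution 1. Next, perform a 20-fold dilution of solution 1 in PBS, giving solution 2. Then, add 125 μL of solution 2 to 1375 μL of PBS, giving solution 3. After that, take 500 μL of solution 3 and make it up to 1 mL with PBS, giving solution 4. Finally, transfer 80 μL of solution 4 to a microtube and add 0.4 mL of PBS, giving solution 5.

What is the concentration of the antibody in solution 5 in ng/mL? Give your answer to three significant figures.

0.0868 ng/mL

Step 1: 2.5 mL + 47.5 mL = 50 mL total → factor 50/2.5 = 20
Step 2: 20-fold → factor 20
Step 3: 125 μL + 1375 μL = 1500 μL total → factor 1500/125 = 12
Step 4: 500 μL brought to 1 mL → factor 1000/500 = 2
Step 5: 80 μL + 0.4 mL = 480 μL total → factor 480/80 = 6
Overall dilution factor = 20 × 20 × 12 × 2 × 6 = 57600
Final = 5.00 μg/mL / 57600 = 8.681 × 10^-5 μg/mL = 0.0868 ng/mL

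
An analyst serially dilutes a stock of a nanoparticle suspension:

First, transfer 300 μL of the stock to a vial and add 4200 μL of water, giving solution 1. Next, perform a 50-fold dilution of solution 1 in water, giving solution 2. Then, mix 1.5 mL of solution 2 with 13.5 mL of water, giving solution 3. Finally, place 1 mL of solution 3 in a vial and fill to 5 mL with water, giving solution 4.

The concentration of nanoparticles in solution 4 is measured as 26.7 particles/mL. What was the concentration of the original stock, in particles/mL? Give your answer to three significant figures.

1.00 × 10^6 particles/mL

Step 1: 300 μL + 4200 μL = 4500 μL total → factor 4500/300 = 15
Step 2: 50-fold → factor 50
Step 3: 1.5 mL + 13.5 mL = 15 mL total → factor 15/1.5 = 10
Step 4: 1 mL brought to 5 mL → factor 5/1 = 5
Overall dilution factor = 15 × 50 × 10 × 5 = 37500
Stock = 26.7 particles/mL × 37500 = 1.00 × 10^6 particles/mL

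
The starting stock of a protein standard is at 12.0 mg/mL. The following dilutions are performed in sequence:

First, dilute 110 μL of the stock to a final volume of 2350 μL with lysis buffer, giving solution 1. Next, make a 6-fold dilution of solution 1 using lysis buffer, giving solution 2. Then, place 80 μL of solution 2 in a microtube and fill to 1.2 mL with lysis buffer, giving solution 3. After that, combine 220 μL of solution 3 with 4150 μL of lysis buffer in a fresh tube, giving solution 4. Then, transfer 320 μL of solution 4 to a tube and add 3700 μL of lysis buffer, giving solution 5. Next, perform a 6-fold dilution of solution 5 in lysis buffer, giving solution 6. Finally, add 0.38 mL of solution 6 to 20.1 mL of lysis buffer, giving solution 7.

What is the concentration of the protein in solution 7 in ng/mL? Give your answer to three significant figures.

Step 1: 110 μL brought to 2350 μL → factor 2350/110 = 21.364
Step 2: 6-fold → factor 6
Step 3: 80 μL brought to 1.2 mL → factor 1200/80 = 15
Step 4: 220 μL + 4150 μL = 4370 μL total → factor 4370/220 = 19.864
Step 5: 320 μL + 3700 μL = 4020 μL total → factor 4020/320 = 12.562
Step 6: 6-fold → factor 6
Step 7: 0.38 mL + 20.1 mL = 20.48 mL total → factor 20.48/0.38 = 53.895
Overall dilution factor = 21.364 × 6 × 15 × 19.864 × 12.562 × 6 × 53.895 = 1.5515 × 10^8
Final = 12.0 mg/mL / 1.5515 × 10^8 = 7.734 × 10^-8 mg/mL = 0.0773 ng/mL

0.0773 ng/mL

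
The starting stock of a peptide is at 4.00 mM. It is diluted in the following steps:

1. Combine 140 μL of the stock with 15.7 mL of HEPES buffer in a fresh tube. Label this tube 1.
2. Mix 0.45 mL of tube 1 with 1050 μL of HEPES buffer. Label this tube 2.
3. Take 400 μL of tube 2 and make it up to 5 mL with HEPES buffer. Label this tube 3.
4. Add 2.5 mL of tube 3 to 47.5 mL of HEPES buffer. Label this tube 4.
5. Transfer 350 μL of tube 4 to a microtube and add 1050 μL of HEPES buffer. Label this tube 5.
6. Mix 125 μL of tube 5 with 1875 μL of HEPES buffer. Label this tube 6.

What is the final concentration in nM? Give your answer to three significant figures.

Step 1: 140 μL + 15.7 mL = 15840 μL total → factor 15840/140 = 113.14
Step 2: 0.45 mL + 1050 μL = 1.5 mL total → factor 1.5/0.45 = 3.3333
Step 3: 400 μL brought to 5 mL → factor 5000/400 = 12.5
Step 4: 2.5 mL + 47.5 mL = 50 mL total → factor 50/2.5 = 20
Step 5: 350 μL + 1050 μL = 1400 μL total → factor 1400/350 = 4
Step 6: 125 μL + 1875 μL = 2000 μL total → factor 2000/125 = 16
Overall dilution factor = 113.14 × 3.3333 × 12.5 × 20 × 4 × 16 = 6.0343 × 10^6
Final = 4.00 mM / 6.0343 × 10^6 = 6.629 × 10^-7 mM = 0.663 nM

0.663 nM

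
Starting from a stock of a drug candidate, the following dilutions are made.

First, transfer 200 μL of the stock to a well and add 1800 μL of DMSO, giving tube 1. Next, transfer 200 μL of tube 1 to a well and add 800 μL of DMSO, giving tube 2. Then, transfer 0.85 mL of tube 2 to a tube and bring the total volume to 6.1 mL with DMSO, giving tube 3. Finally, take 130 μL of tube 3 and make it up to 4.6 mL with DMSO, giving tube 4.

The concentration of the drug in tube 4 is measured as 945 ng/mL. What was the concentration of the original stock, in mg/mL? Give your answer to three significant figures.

Step 1: 200 μL + 1800 μL = 2000 μL total → factor 2000/200 = 10
Step 2: 200 μL + 800 μL = 1000 μL total → factor 1000/200 = 5
Step 3: 0.85 mL brought to 6.1 mL → factor 6.1/0.85 = 7.1765
Step 4: 130 μL brought to 4.6 mL → factor 4600/130 = 35.385
Overall dilution factor = 10 × 5 × 7.1765 × 35.385 = 12697
Stock = 945 ng/mL × 12697 = 1.200 × 10^7 ng/mL = 12.0 mg/mL

12.0 mg/mL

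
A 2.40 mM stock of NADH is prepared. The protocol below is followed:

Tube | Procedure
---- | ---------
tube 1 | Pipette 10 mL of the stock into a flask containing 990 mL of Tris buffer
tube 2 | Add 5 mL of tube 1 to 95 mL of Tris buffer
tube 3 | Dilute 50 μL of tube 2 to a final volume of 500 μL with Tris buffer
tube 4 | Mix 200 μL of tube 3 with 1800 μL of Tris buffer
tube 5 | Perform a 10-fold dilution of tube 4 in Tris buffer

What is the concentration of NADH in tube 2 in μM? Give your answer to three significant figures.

1.20 μM

Step 1: 10 mL + 990 mL = 1000 mL total → factor 1000/10 = 100
Step 2: 5 mL + 95 mL = 100 mL total → factor 100/5 = 20
Dilution factor through tube 2 = 100 × 20 = 2000
[tube 2] = 2.40 mM / 2000 = 0.001200 mM = 1.20 μM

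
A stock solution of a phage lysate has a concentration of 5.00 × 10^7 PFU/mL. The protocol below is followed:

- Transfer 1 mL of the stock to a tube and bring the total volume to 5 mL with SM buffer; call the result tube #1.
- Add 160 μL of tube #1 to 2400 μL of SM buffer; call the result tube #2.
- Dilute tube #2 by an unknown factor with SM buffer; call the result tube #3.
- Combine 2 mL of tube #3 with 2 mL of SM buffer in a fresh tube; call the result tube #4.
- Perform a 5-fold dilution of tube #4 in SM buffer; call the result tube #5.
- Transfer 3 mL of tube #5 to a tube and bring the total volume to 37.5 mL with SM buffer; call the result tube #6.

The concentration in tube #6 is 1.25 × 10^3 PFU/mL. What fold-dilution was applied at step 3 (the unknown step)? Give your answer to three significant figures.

Step 1: 1 mL brought to 5 mL → factor 5/1 = 5
Step 2: 160 μL + 2400 μL = 2560 μL total → factor 2560/160 = 16
Step 3: unknown factor x
Step 4: 2 mL + 2 mL = 4 mL total → factor 4/2 = 2
Step 5: 5-fold → factor 5
Step 6: 3 mL brought to 37.5 mL → factor 37.5/3 = 12.5
Product of known-step factors = 10000
Overall factor = 5.00 × 10^7 PFU/mL / (1.25 × 10^3 PFU/mL) = 40000
x = 40000 / 10000 = 4.00

4.00-fold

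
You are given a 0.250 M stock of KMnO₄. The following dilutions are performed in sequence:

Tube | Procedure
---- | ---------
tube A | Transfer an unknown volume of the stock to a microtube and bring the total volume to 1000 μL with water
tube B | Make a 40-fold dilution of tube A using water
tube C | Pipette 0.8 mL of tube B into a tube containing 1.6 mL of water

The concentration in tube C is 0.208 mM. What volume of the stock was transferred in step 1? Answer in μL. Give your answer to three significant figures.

99.8 μL

Step 1: v brought to 1000 μL → factor = 1000 μL/v
Step 2: 40-fold → factor 40
Step 3: 0.8 mL + 1.6 mL = 2.4 mL total → factor 2.4/0.8 = 3
Product of known-step factors = 120
Overall factor = 0.250 M / (0.208 mM) = 1201.9
Step-1 factor = 1201.9 / 120 = 10.016
v = 1000 μL / 10.016 = 99.8 μL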